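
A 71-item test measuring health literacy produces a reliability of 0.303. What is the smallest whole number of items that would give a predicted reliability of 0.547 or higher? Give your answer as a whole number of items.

198

n = 0.547(1 − 0.303) / [0.303(1 − 0.547)]
n = 0.381259 / 0.137259 ≈ 2.7777
2.7777 × 71 = 197.22 → 198 items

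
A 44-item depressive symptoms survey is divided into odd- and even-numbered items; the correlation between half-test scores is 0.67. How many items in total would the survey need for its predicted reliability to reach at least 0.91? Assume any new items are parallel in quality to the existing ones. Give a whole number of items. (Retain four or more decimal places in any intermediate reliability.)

110

Corrected full-test reliability: r_full = 2 × 0.67 / (1 + 0.67) ≈ 0.8024
n = r_tgt(1 − r_full) / [r_full(1 − r_tgt)] = 0.91 × 0.1976 / (0.8024 × 0.09) ≈ 2.4900
Items = 2.4900 × 44 ≈ 109.56 → 110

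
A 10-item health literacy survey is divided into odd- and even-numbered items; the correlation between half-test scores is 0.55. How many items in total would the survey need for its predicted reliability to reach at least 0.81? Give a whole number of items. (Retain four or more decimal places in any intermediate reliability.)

Corrected full-test reliability: r_full = 2 × 0.55 / (1 + 0.55) ≈ 0.7097
n = r_tgt(1 − r_full) / [r_full(1 − r_tgt)] = 0.81 × 0.2903 / (0.7097 × 0.19) ≈ 1.7438
Items = 1.7438 × 10 ≈ 17.44 → 18

18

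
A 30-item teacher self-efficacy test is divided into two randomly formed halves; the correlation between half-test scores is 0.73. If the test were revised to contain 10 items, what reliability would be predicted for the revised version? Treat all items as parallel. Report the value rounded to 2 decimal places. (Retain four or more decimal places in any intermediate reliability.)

First correct the split-half correlation to full-test reliability: r_full = 2 × 0.73 / (1 + 0.73) ≈ 0.8439
Length factor from 30 to 10 items: n = 10/30 = 0.3333
r_new = n·r_full / (1 + (n − 1)·r_full) = 0.2813 / 0.4374 ≈ 0.6431

0.64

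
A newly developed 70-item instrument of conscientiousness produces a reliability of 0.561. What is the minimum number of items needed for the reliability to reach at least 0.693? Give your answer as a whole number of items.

124

n = 0.693(1 − 0.561) / [0.561(1 − 0.693)]
n = 0.304227 / 0.172227 ≈ 1.7664
1.7664 × 70 = 123.65 → 124 items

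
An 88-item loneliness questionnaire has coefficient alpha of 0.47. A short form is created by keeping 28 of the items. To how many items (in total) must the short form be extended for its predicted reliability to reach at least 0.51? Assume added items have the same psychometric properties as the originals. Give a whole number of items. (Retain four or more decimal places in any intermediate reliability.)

First, r for the 28-item form: n = 28/88 = 0.3182, so r_28 = 0.3182·0.47/(1 + (0.3182 − 1)·0.47) = 0.2201
Then solve for n' with r_old = 0.2201, r_target = 0.51: n' = 0.51(1 − 0.2201)/[0.2201(1 − 0.51)] = 3.6880
Items = 3.6880 × 28 ≈ 103.26 → 104

104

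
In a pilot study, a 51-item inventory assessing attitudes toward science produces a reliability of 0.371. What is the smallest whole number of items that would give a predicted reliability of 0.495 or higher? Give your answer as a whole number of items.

85

Invert Spearman-Brown to solve for n:
n = r_target (1 − r_old) / [ r_old (1 − r_target) ]
n = [0.495 × 0.629] / [0.371 × 0.505]
  = 0.311355 / 0.187355 = 1.6618
Items needed = n × 51 = 1.6618 × 51 ≈ 84.75 → round up to 85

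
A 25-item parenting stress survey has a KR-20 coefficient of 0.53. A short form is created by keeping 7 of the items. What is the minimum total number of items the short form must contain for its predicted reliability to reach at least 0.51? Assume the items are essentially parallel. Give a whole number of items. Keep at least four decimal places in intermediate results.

24

First, r for the 7-item form: n = 7/25 = 0.2800, so r_7 = 0.2800·0.53/(1 + (0.2800 − 1)·0.53) = 0.2400
Then solve for n' with r_old = 0.2400, r_target = 0.51: n' = 0.51(1 − 0.2400)/[0.2400(1 − 0.51)] = 3.2959
Total items = 3.2959 × 7 = 23.07, rounded up to 24.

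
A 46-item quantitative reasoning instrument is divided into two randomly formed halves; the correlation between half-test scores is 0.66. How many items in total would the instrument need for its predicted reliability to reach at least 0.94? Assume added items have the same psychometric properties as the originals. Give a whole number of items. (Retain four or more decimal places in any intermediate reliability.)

r_full = 2(0.66)/(1 + 0.66) = 0.7952
n = r_tgt(1 − r_full) / [r_full(1 − r_tgt)] = 0.94 × 0.2048 / (0.7952 × 0.06) ≈ 4.0349
Items = 4.0349 × 46 ≈ 185.61 → 186

186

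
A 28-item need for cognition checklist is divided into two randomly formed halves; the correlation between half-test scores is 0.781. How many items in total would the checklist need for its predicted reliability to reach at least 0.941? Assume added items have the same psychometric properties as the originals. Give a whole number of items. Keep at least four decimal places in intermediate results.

63

r_full = 2(0.781)/(1 + 0.781) = 0.8770
Solve Spearman-Brown for n: n = 0.941(1 − 0.8770) / [0.8770(1 − 0.941)] = 2.2369
Required items = 2.2369 × 28 = 62.63, so 63 items.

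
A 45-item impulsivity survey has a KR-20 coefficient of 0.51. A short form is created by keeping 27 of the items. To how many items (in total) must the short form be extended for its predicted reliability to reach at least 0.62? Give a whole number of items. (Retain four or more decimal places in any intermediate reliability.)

First, r for the 27-item form: n = 27/45 = 0.6000, so r_27 = 0.6000·0.51/(1 + (0.6000 − 1)·0.51) = 0.3844
Then solve for n' with r_old = 0.3844, r_target = 0.62: n' = 0.62(1 − 0.3844)/[0.3844(1 − 0.62)] = 2.6129
Total items = 2.6129 × 27 = 70.55, rounded up to 71.

71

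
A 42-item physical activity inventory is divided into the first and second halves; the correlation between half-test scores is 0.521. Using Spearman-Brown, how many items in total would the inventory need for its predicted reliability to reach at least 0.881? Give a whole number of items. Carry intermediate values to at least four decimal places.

Corrected full-test reliability: r_full = 2 × 0.521 / (1 + 0.521) ≈ 0.6851
n = r_tgt(1 − r_full) / [r_full(1 − r_tgt)] = 0.881 × 0.3149 / (0.6851 × 0.119) ≈ 3.4029
Required items = 3.4029 × 42 = 142.92, so 143 items.

143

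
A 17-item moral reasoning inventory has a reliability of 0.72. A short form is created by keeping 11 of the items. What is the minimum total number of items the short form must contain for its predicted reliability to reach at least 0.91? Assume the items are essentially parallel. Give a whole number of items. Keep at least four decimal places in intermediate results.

First, r for the 11-item form: n = 11/17 = 0.6471, so r_11 = 0.6471·0.72/(1 + (0.6471 − 1)·0.72) = 0.6246
Length factor from the short form to reach 0.91: n' = 0.91(1 − 0.6246) / [0.6246(1 − 0.91)] ≈ 6.0770
Items = 6.0770 × 11 ≈ 66.85 → 67

67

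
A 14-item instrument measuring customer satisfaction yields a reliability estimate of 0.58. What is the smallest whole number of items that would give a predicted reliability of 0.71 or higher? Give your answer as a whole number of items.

n = 0.71(1 − 0.58) / [0.58(1 − 0.71)]
  = 0.2982 / 0.1682 = 1.7729
1.7729 × 14 = 24.82 → 25 items

25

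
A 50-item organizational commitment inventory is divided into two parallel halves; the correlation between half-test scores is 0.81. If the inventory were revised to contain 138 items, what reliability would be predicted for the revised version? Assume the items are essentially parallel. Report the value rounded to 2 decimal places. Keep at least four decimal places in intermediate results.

0.96

Full-test reliability from the split-half r: r_full = 2(0.81)/(1 + 0.81) = 0.8950
Then adjust to 138 items: n = 138/50 = 2.7600
r_new = n·r_full / (1 + (n − 1)·r_full) = 2.4702 / 2.5752 ≈ 0.9592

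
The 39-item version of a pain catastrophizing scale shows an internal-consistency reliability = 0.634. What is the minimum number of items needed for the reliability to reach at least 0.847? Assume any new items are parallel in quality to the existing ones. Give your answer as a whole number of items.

125

Spearman-Brown solved for the length factor n:
n = r_target (1 − r_old) / [ r_old (1 − r_target) ]
n = [0.847 × 0.366] / [0.634 × 0.153]
n = 0.310002 / 0.097002 ≈ 3.1958
3.1958 × 39 = 124.64 → 125 items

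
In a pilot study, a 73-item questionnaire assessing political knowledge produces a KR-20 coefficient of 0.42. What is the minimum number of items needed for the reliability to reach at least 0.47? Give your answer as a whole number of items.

90

Rearranging the Spearman-Brown formula for n,
n = r_target (1 − r_old) / [ r_old (1 − r_target) ]
n = [0.47 × 0.58] / [0.42 × 0.53]
n = 0.2726 / 0.2226 ≈ 1.2246
So the test needs 1.2246 × 73 ≈ 89.40 items; rounding up, 90.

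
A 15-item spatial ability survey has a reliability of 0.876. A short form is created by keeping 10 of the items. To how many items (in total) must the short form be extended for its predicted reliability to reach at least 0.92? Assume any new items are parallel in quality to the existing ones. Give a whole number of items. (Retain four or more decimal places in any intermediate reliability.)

First, r for the 10-item form: n = 10/15 = 0.6667, so r_10 = 0.6667·0.876/(1 + (0.6667 − 1)·0.876) = 0.8249
Then solve for n' with r_old = 0.8249, r_target = 0.92: n' = 0.92(1 − 0.8249)/[0.8249(1 − 0.92)] = 2.4411
Items = 2.4411 × 10 ≈ 24.41 → 25

25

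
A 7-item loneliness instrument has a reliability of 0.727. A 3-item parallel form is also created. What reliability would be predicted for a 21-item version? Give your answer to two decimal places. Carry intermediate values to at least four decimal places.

Only the ratio of lengths matters: n = 21/7 = 3.0000
r_{21} = n·r / (1 + (n − 1)·r) = 2.1810 / 2.4540 ≈ 0.8888

0.89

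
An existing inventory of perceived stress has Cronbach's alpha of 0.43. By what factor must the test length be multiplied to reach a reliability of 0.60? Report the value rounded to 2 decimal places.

1.99

n = [0.60 × 0.57] / [0.43 × 0.40]
n = 0.3420 / 0.1720 ≈ 1.9884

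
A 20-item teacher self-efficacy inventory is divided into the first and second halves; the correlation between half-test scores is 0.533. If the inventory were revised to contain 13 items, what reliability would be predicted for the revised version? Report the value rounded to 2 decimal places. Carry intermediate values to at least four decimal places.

0.60

Full-test reliability from the split-half r: r_full = 2(0.533)/(1 + 0.533) = 0.6954
Length factor from 20 to 13 items: n = 13/20 = 0.6500
r_new = n·r_full / (1 + (n − 1)·r_full) = 0.4520 / 0.7566 ≈ 0.5974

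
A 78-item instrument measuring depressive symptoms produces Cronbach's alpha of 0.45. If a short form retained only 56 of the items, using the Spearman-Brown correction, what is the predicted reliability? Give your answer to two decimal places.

The new length is 56/78 = 0.7179 times the old.
By Spearman-Brown, r_new = n r / (1 + (n − 1) r).
r_new = 0.7179·0.45 / [1 + (0.7179 − 1)·0.45]
r_new = 0.3231 / 0.8731 ≈ 0.3701

0.37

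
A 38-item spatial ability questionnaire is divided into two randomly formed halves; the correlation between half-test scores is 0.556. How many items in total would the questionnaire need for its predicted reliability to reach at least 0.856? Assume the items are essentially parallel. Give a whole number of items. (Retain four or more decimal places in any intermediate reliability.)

Corrected full-test reliability: r_full = 2 × 0.556 / (1 + 0.556) ≈ 0.7147
n = r_tgt(1 − r_full) / [r_full(1 − r_tgt)] = 0.856 × 0.2853 / (0.7147 × 0.144) ≈ 2.3730
Required items = 2.3730 × 38 = 90.17, so 91 items.

91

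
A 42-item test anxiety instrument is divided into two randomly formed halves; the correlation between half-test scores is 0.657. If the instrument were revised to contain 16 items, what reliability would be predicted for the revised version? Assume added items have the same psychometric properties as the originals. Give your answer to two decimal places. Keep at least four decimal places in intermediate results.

First correct the split-half correlation to full-test reliability: r_full = 2 × 0.657 / (1 + 0.657) ≈ 0.7930
Length factor from 42 to 16 items: n = 16/42 = 0.3810
r_new = n·r_full / (1 + (n − 1)·r_full) = 0.3021 / 0.5091 ≈ 0.5934

0.59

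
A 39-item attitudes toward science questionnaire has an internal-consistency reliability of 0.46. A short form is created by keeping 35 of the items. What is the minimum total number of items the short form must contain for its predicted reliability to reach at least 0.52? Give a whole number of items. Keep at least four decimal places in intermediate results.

50

Short-form reliability: n = 35/39 = 0.8974; r_35 = n·r/(1+(n−1)r) ≈ 0.4333
Then solve for n' with r_old = 0.4333, r_target = 0.52: n' = 0.52(1 − 0.4333)/[0.4333(1 − 0.52)] = 1.4169
Total items = 1.4169 × 35 = 49.59, rounded up to 50.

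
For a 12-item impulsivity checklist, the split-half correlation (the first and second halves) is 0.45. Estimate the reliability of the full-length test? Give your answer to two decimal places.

0.62

Each half is half the length of the full test, so the full test is n = 2 times a half.
r_full = 2r_hh / (1 + r_hh) = 2 × 0.45 / (1 + 0.45)
r_full = 0.9000 / 1.4500 ≈ 0.6207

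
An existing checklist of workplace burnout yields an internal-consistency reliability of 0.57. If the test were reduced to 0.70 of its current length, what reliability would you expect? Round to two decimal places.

By Spearman-Brown, r_new = n r / (1 + (n − 1) r).
r_new = (0.7 × 0.57) / (1 + (0.7 − 1) × 0.57)
r_new = 0.3990 / 0.8290 ≈ 0.4813

0.48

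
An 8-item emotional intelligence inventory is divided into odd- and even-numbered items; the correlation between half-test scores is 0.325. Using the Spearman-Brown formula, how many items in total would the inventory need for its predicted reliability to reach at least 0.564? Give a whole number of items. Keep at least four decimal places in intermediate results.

r_full = 2(0.325)/(1 + 0.325) = 0.4906
Solve Spearman-Brown for n: n = 0.564(1 − 0.4906) / [0.4906(1 − 0.564)] = 1.3431
Items = 1.3431 × 8 ≈ 10.74 → 11

11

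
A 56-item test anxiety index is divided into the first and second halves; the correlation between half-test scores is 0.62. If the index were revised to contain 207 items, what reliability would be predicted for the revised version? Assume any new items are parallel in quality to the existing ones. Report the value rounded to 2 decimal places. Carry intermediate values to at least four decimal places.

Spearman-Brown correction (n = 2): r_full = 2·0.62/(1 + 0.62) = 0.7654
Length factor from 56 to 207 items: n = 207/56 = 3.6964
r_new = n·r_full / (1 + (n − 1)·r_full) = 2.8292 / 3.0638 ≈ 0.9234

0.92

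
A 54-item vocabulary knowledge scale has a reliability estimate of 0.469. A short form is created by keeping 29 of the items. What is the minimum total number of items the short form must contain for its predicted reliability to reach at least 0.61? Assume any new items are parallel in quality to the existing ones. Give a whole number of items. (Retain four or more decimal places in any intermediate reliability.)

96

Short-form reliability: n = 29/54 = 0.5370; r_29 = n·r/(1+(n−1)r) ≈ 0.3217
Length factor from the short form to reach 0.61: n' = 0.61(1 − 0.3217) / [0.3217(1 − 0.61)] ≈ 3.2979
Total items = 3.2979 × 29 = 95.64, rounded up to 96.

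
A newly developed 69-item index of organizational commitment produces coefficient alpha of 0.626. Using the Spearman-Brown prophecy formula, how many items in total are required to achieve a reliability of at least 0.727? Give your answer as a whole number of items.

n = 0.727(1 − 0.626) / [0.626(1 − 0.727)]
n = 0.271898 / 0.170898 ≈ 1.5910
1.5910 × 69 = 109.78 → 110 items

110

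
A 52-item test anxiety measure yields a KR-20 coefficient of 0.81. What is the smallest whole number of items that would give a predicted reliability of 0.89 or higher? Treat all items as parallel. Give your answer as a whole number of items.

99

Rearranging the Spearman-Brown formula for n,
n = r_target (1 − r_old) / [ r_old (1 − r_target) ]
n = 0.89(1 − 0.81) / [0.81(1 − 0.89)]
  = 0.1691 / 0.0891 = 1.8979
Items needed = n × 52 = 1.8979 × 52 ≈ 98.69 → round up to 99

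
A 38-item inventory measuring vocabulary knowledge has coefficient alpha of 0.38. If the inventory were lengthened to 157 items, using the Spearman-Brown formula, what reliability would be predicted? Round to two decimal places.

Length ratio n = 157/38 = 4.1316
r_new = (4.1316 × 0.38) / (1 + (4.1316 − 1) × 0.38)
     = 1.5700 / 2.1900 = 0.7169

0.72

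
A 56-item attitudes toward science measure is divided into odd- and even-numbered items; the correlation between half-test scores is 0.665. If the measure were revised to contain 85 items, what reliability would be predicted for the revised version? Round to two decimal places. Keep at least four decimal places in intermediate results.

0.86

Spearman-Brown correction (n = 2): r_full = 2·0.665/(1 + 0.665) = 0.7988
Length factor from 56 to 85 items: n = 85/56 = 1.5179
r_new = n·r_full / (1 + (n − 1)·r_full) = 1.2125 / 1.4137 ≈ 0.8577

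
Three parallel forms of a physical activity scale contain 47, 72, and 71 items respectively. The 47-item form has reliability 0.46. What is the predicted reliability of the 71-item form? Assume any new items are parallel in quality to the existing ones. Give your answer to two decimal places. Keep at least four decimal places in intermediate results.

The 72-item form is not needed; work directly from the 47-item form with n = 71/47 = 1.5106.
r_{71} = n·r / (1 + (n − 1)·r) = 0.6949 / 1.2349 ≈ 0.5627

0.56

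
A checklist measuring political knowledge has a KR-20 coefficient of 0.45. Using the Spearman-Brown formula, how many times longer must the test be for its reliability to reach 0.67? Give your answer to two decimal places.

2.48

Spearman-Brown solved for the length factor n:
n = r*(1 − r) / [ r (1 − r*) ]
n = [0.67 × 0.55] / [0.45 × 0.33]
  = 0.3685 / 0.1485 = 2.4815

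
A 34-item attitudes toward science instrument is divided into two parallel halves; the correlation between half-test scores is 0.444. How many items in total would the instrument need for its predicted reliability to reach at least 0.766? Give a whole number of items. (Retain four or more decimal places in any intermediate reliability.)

70

Corrected full-test reliability: r_full = 2 × 0.444 / (1 + 0.444) ≈ 0.6150
Solve Spearman-Brown for n: n = 0.766(1 − 0.6150) / [0.6150(1 − 0.766)] = 2.0493
Required items = 2.0493 × 34 = 69.68, so 70 items.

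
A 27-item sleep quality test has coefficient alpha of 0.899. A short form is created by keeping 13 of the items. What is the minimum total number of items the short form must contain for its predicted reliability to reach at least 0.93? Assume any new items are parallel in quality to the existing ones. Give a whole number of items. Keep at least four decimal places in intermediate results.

41

Short-form reliability: n = 13/27 = 0.4815; r_13 = n·r/(1+(n−1)r) ≈ 0.8108
Then solve for n' with r_old = 0.8108, r_target = 0.93: n' = 0.93(1 − 0.8108)/[0.8108(1 − 0.93)] = 3.1002
Items = 3.1002 × 13 ≈ 40.30 → 41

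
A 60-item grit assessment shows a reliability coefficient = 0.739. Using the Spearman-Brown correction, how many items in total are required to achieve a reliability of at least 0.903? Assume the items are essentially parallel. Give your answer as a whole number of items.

198

Invert Spearman-Brown to solve for n:
n = r_target (1 − r_old) / [ r_old (1 − r_target) ]
n = 0.903(1 − 0.739) / [0.739(1 − 0.903)]
  = 0.235683 / 0.071683 = 3.2879
Items needed = n × 60 = 3.2879 × 60 ≈ 197.27 → round up to 198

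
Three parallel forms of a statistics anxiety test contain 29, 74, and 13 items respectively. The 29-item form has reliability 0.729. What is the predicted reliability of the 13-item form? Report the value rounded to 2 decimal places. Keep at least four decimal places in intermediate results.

The 74-item form is not needed; work directly from the 29-item form with n = 13/29 = 0.4483.
r_{13} = n·r / (1 + (n − 1)·r) = 0.3268 / 0.5978 ≈ 0.5467

0.55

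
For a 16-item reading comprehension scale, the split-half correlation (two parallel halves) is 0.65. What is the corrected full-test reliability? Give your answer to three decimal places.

0.788

The full test is twice the length of either half (n = 2).
r_full = 2(0.65) / (1 + 0.65)
       = 1.3000 / 1.6500 = 0.7879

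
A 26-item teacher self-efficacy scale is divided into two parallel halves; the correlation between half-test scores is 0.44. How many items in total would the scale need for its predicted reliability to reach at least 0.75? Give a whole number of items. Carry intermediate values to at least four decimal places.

50

Corrected full-test reliability: r_full = 2 × 0.44 / (1 + 0.44) ≈ 0.6111
n = r_tgt(1 − r_full) / [r_full(1 − r_tgt)] = 0.75 × 0.3889 / (0.6111 × 0.25) ≈ 1.9092
Items = 1.9092 × 26 ≈ 49.64 → 50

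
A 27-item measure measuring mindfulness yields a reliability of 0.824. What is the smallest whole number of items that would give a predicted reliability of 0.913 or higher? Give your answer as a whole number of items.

61

n = 0.913(1 − 0.824) / [0.824(1 − 0.913)]
  = 0.160688 / 0.071688 = 2.2415
2.2415 × 27 = 60.52 → 61 items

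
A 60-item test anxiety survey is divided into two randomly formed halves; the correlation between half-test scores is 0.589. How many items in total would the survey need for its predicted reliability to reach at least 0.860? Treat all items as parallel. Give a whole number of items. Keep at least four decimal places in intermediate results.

r_full = 2(0.589)/(1 + 0.589) = 0.7413
n = r_tgt(1 − r_full) / [r_full(1 − r_tgt)] = 0.860 × 0.2587 / (0.7413 × 0.140) ≈ 2.1437
Items = 2.1437 × 60 ≈ 128.62 → 129

129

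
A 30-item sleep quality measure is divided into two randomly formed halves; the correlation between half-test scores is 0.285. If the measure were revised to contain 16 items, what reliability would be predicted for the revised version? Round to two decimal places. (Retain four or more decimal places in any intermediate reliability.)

First correct the split-half correlation to full-test reliability: r_full = 2 × 0.285 / (1 + 0.285) ≈ 0.4436
Length factor from 30 to 16 items: n = 16/30 = 0.5333
r_new = n·r_full / (1 + (n − 1)·r_full) = 0.2366 / 0.7930 ≈ 0.2984

0.30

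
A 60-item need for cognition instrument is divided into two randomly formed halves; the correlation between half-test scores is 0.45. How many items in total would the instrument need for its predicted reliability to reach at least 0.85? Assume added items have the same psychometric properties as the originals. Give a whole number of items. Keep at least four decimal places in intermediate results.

r_full = 2(0.45)/(1 + 0.45) = 0.6207
Solve Spearman-Brown for n: n = 0.85(1 − 0.6207) / [0.6207(1 − 0.85)] = 3.4628
Items = 3.4628 × 60 ≈ 207.77 → 208

208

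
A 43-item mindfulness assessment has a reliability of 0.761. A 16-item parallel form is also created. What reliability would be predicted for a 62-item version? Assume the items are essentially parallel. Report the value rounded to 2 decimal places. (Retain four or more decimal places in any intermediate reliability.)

0.82

Only the ratio of lengths matters: n = 62/43 = 1.4419
r_{62} = n·r / (1 + (n − 1)·r) = 1.0973 / 1.3363 ≈ 0.8211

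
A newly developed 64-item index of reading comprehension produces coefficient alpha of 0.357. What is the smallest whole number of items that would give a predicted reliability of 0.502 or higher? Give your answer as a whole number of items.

117

Spearman-Brown solved for the length factor n:
n = r_target (1 − r_old) / [ r_old (1 − r_target) ]
n = 0.502 × (1 − 0.357) / [ 0.357 × (1 − 0.502) ]
  = 0.322786 / 0.177786 = 1.8156
So the test needs 1.8156 × 64 ≈ 116.20 items; rounding up, 117.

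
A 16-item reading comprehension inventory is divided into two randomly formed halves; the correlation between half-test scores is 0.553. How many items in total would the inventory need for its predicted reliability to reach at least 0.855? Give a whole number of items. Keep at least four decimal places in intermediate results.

r_full = 2(0.553)/(1 + 0.553) = 0.7122
Solve Spearman-Brown for n: n = 0.855(1 − 0.7122) / [0.7122(1 − 0.855)] = 2.3828
Items = 2.3828 × 16 ≈ 38.12 → 39

39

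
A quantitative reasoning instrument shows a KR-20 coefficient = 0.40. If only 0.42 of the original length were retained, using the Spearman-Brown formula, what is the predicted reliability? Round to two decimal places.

0.22

By Spearman-Brown, r_new = n r / (1 + (n − 1) r).
r_new = (0.42 × 0.40) / (1 + (0.42 − 1) × 0.40)
r_new = 0.1680 / 0.7680 ≈ 0.2188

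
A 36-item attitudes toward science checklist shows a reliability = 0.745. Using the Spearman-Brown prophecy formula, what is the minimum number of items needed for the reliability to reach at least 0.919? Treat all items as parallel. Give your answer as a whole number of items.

140

n = 0.919 × (1 − 0.745) / [ 0.745 × (1 − 0.919) ]
n = 0.234345 / 0.060345 ≈ 3.8834
So the test needs 3.8834 × 36 ≈ 139.80 items; rounding up, 140.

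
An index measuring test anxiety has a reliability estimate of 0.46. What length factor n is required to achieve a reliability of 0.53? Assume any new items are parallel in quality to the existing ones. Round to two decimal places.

n = 0.53 × (1 − 0.46) / [ 0.46 × (1 − 0.53) ]
n = 0.2862 / 0.2162 ≈ 1.3238

1.32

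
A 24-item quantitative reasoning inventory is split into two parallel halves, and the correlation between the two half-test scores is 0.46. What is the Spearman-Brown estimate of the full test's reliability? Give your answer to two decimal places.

0.63

Apply the Spearman-Brown correction with n = 2:
r_full = 2(0.46) / (1 + 0.46)
r_full = 0.9200 / 1.4600 ≈ 0.6301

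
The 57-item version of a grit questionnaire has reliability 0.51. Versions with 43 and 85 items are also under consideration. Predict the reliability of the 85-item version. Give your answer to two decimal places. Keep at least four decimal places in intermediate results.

0.61

Only the ratio of lengths matters: n = 85/57 = 1.4912
r_{85} = n·r / (1 + (n − 1)·r) = 0.7605 / 1.2505 ≈ 0.6082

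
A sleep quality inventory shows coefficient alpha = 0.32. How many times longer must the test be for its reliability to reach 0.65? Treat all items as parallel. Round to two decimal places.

3.95

Spearman-Brown solved for the length factor n:
n = r_target (1 − r_old) / [ r_old (1 − r_target) ]
n = 0.65 × (1 − 0.32) / [ 0.32 × (1 − 0.65) ]
  = 0.4420 / 0.1120 = 3.9464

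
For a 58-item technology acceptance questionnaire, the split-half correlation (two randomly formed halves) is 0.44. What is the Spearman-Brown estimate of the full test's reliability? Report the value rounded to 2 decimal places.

Each half is half the length of the full test, so the full test is n = 2 times a half.
r_full = 2(0.44) / (1 + 0.44)
       = 0.8800 / 1.4400 = 0.6111

0.61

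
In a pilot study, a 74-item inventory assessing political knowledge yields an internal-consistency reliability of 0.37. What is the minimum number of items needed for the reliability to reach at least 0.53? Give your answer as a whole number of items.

143

Invert Spearman-Brown to solve for n:
n = r_target (1 − r_old) / [ r_old (1 − r_target) ]
n = 0.53(1 − 0.37) / [0.37(1 − 0.53)]
  = 0.3339 / 0.1739 = 1.9201
1.9201 × 74 = 142.09 → 143 items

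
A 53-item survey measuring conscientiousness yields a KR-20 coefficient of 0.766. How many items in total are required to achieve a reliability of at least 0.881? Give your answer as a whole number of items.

n = [0.881 × 0.234] / [0.766 × 0.119]
  = 0.206154 / 0.091154 = 2.2616
2.2616 × 53 = 119.86 → 120 items

120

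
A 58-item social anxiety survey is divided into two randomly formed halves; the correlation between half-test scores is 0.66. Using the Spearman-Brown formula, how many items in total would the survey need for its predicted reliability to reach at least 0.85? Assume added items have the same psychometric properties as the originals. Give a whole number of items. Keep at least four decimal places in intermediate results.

Corrected full-test reliability: r_full = 2 × 0.66 / (1 + 0.66) ≈ 0.7952
n = r_tgt(1 − r_full) / [r_full(1 − r_tgt)] = 0.85 × 0.2048 / (0.7952 × 0.15) ≈ 1.4594
Required items = 1.4594 × 58 = 84.65, so 85 items.

85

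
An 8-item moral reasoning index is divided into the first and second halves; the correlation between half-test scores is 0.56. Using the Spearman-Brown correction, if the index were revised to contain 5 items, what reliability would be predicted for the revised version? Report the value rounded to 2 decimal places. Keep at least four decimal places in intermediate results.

0.61

First correct the split-half correlation to full-test reliability: r_full = 2 × 0.56 / (1 + 0.56) ≈ 0.7179
Then adjust to 5 items: n = 5/8 = 0.6250
r_new = n·r_full / (1 + (n − 1)·r_full) = 0.4487 / 0.7308 ≈ 0.6140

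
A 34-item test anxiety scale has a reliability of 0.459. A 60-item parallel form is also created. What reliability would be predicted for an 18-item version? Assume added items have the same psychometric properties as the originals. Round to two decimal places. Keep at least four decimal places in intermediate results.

The 60-item form is not needed; work directly from the 34-item form with n = 18/34 = 0.5294.
r_{18} = n·r / (1 + (n − 1)·r) = 0.2430 / 0.7840 ≈ 0.3099

0.31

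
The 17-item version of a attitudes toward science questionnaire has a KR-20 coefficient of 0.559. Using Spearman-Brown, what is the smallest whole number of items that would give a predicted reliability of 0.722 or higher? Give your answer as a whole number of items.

Rearranging the Spearman-Brown formula for n,
n = r_target (1 − r_old) / [ r_old (1 − r_target) ]
n = [0.722 × 0.441] / [0.559 × 0.278]
n = 0.318402 / 0.155402 ≈ 2.0489
So the test needs 2.0489 × 17 ≈ 34.83 items; rounding up, 35.

35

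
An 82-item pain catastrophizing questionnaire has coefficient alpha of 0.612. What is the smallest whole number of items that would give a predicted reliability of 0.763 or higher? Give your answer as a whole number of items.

Rearranging the Spearman-Brown formula for n,
n = r_target (1 − r_old) / [ r_old (1 − r_target) ]
n = 0.763(1 − 0.612) / [0.612(1 − 0.763)]
  = 0.296044 / 0.145044 = 2.0411
So the test needs 2.0411 × 82 ≈ 167.37 items; rounding up, 168.

168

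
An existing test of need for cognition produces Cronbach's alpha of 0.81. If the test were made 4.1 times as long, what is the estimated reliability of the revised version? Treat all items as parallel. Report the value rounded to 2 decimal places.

r_new = (4.1 × 0.81) / (1 + (4.1 − 1) × 0.81)
r_new = 3.3210 / 3.5110 ≈ 0.9459

0.95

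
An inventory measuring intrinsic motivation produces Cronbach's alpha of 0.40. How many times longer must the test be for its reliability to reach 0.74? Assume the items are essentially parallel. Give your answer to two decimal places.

Spearman-Brown solved for the length factor n:
n = r*(1 − r) / [ r (1 − r*) ]
n = 0.74(1 − 0.40) / [0.40(1 − 0.74)]
  = 0.4440 / 0.1040 = 4.2692

4.27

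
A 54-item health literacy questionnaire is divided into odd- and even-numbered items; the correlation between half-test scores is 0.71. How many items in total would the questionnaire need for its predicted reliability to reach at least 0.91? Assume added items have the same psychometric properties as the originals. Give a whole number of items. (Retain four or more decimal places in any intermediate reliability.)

112

Corrected full-test reliability: r_full = 2 × 0.71 / (1 + 0.71) ≈ 0.8304
n = r_tgt(1 − r_full) / [r_full(1 − r_tgt)] = 0.91 × 0.1696 / (0.8304 × 0.09) ≈ 2.0651
Required items = 2.0651 × 54 = 111.52, so 112 items.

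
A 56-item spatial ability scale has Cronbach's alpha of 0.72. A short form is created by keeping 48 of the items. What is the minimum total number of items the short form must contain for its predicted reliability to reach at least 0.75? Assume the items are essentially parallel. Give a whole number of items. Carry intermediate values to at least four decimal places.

66

Short-form reliability: n = 48/56 = 0.8571; r_48 = n·r/(1+(n−1)r) ≈ 0.6879
Length factor from the short form to reach 0.75: n' = 0.75(1 − 0.6879) / [0.6879(1 − 0.75)] ≈ 1.3611
Total items = 1.3611 × 48 = 65.33, rounded up to 66.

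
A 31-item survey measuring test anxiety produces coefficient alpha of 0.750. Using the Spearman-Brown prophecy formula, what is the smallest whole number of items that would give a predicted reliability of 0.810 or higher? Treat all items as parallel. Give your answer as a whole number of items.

Rearranging the Spearman-Brown formula for n,
n = r*(1 − r) / [ r (1 − r*) ]
n = [0.810 × 0.250] / [0.750 × 0.190]
n = 0.202500 / 0.142500 ≈ 1.4211
1.4211 × 31 = 44.05 → 45 items

45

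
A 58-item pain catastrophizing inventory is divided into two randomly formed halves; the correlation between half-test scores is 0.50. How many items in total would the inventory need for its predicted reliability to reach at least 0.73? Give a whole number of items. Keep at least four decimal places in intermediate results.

79

r_full = 2(0.50)/(1 + 0.50) = 0.6667
n = r_tgt(1 − r_full) / [r_full(1 − r_tgt)] = 0.73 × 0.3333 / (0.6667 × 0.27) ≈ 1.3516
Required items = 1.3516 × 58 = 78.39, so 79 items.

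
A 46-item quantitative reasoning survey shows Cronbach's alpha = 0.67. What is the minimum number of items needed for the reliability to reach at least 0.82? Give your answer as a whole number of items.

104

Spearman-Brown solved for the length factor n:
n = r*(1 − r) / [ r (1 − r*) ]
n = [0.82 × 0.33] / [0.67 × 0.18]
  = 0.2706 / 0.1206 = 2.2438
So the test needs 2.2438 × 46 ≈ 103.21 items; rounding up, 104.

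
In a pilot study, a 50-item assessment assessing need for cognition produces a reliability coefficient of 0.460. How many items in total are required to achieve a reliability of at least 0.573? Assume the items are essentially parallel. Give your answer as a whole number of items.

Rearranging the Spearman-Brown formula for n,
n = r_target (1 − r_old) / [ r_old (1 − r_target) ]
n = 0.573 × (1 − 0.460) / [ 0.460 × (1 − 0.573) ]
  = 0.309420 / 0.196420 = 1.5753
So the test needs 1.5753 × 50 ≈ 78.77 items; rounding up, 79.

79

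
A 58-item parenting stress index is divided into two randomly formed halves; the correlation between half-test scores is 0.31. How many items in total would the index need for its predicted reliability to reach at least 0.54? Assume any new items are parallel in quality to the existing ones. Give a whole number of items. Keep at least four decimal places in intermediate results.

Corrected full-test reliability: r_full = 2 × 0.31 / (1 + 0.31) ≈ 0.4733
Solve Spearman-Brown for n: n = 0.54(1 − 0.4733) / [0.4733(1 − 0.54)] = 1.3064
Required items = 1.3064 × 58 = 75.77, so 76 items.

76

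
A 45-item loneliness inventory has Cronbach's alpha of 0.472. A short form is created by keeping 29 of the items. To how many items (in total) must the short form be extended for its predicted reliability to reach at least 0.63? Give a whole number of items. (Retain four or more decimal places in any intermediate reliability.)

86

First, r for the 29-item form: n = 29/45 = 0.6444, so r_29 = 0.6444·0.472/(1 + (0.6444 − 1)·0.472) = 0.3655
Then solve for n' with r_old = 0.3655, r_target = 0.63: n' = 0.63(1 − 0.3655)/[0.3655(1 − 0.63)] = 2.9559
Total items = 2.9559 × 29 = 85.72, rounded up to 86.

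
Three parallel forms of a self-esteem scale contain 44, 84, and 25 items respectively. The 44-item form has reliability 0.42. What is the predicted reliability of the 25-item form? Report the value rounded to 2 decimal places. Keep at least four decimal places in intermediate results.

The 84-item form is not needed; work directly from the 44-item form with n = 25/44 = 0.5682.
r_{25} = n·r / (1 + (n − 1)·r) = 0.2386 / 0.8186 ≈ 0.2915

0.29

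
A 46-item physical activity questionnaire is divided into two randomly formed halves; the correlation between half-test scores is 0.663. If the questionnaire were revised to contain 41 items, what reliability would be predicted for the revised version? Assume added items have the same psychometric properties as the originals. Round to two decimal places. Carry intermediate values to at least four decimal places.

0.78

Spearman-Brown correction (n = 2): r_full = 2·0.663/(1 + 0.663) = 0.7974
Then adjust to 41 items: n = 41/46 = 0.8913
r_new = n·r_full / (1 + (n − 1)·r_full) = 0.7107 / 0.9133 ≈ 0.7782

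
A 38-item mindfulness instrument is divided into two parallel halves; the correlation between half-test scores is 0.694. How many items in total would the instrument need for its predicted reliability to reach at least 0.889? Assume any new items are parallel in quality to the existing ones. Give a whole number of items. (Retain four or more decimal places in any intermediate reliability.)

68

r_full = 2(0.694)/(1 + 0.694) = 0.8194
Solve Spearman-Brown for n: n = 0.889(1 − 0.8194) / [0.8194(1 − 0.889)] = 1.7652
Items = 1.7652 × 38 ≈ 67.08 → 68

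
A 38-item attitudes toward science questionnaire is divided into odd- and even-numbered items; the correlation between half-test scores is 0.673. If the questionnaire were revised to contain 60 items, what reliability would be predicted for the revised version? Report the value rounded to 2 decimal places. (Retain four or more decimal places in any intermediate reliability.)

0.87

Full-test reliability from the split-half r: r_full = 2(0.673)/(1 + 0.673) = 0.8045
Then adjust to 60 items: n = 60/38 = 1.5789
r_new = n·r_full / (1 + (n − 1)·r_full) = 1.2702 / 1.4657 ≈ 0.8666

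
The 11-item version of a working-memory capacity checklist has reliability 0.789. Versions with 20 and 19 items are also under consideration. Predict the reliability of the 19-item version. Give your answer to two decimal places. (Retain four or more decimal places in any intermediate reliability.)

The 20-item form is not needed; work directly from the 11-item form with n = 19/11 = 1.7273.
r_{19} = n·r / (1 + (n − 1)·r) = 1.3628 / 1.5738 ≈ 0.8659

0.87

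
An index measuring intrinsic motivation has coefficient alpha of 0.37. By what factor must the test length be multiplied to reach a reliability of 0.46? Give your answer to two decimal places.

Rearranging the Spearman-Brown formula for n,
n = r_target (1 − r_old) / [ r_old (1 − r_target) ]
n = 0.46(1 − 0.37) / [0.37(1 − 0.46)]
  = 0.2898 / 0.1998 = 1.4505

1.45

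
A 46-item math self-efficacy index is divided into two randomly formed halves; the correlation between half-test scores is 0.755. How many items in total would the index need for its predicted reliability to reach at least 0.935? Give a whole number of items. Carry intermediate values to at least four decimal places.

Corrected full-test reliability: r_full = 2 × 0.755 / (1 + 0.755) ≈ 0.8604
Solve Spearman-Brown for n: n = 0.935(1 − 0.8604) / [0.8604(1 − 0.935)] = 2.3339
Required items = 2.3339 × 46 = 107.36, so 108 items.

108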